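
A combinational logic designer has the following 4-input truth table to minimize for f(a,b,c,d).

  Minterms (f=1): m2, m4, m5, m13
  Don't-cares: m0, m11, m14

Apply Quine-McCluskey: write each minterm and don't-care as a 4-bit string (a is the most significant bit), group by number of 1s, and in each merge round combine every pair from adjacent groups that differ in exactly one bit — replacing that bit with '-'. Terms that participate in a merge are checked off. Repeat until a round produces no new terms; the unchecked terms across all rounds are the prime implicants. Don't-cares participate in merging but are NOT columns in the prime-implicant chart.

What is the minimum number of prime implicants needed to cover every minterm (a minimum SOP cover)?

3

[col 0] 0000*, 0010*, 0100*, 0101*, 1011, 1101*, 1110
[col 1] -101, 0-00, 00-0, 010-
Prime implicants: -101, 0-00, 00-0, 010-, 1011, 1110
PI chart (minterm → PIs covering it):
  2 | 00-0  (sole → essential)
  4 | 0-00,010-
  5 | -101,010-
  13 | -101  (sole → essential)
Essential prime implicants: -101, 00-0
Petrick residual → 0-00
Minimum SOP uses 3 PIs: bc'd + a'c'd' + a'b'd'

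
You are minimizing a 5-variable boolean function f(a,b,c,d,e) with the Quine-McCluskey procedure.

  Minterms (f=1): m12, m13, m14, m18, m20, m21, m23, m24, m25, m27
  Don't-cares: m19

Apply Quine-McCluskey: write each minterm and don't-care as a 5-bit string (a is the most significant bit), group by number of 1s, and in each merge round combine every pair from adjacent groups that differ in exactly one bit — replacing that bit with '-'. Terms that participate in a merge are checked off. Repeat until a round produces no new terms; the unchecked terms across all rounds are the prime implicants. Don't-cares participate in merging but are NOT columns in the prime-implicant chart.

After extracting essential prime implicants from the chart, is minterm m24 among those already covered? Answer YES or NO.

[col 0] 01100*, 01101*, 01110*, 10010*, 10011*, 10100*, 10101*, 10111*, 11000*, 11001*, 11011*
[col 1] 011-0, 0110-, 1-011, 10-11, 1001-, 101-1, 1010-, 110-1, 1100-
Prime implicants: 011-0, 0110-, 1-011, 10-11, 1001-, 101-1, 1010-, 110-1, 1100-
PI chart (minterm → PIs covering it):
  12 | 011-0,0110-
  13 | 0110-  (sole → essential)
  14 | 011-0  (sole → essential)
  18 | 1001-  (sole → essential)
  20 | 1010-  (sole → essential)
  21 | 101-1,1010-
  23 | 10-11,101-1
  24 | 1100-  (sole → essential)
  25 | 110-1,1100-
  27 | 1-011,110-1
Essential prime implicants: 011-0, 0110-, 1001-, 1010-, 1100-

YES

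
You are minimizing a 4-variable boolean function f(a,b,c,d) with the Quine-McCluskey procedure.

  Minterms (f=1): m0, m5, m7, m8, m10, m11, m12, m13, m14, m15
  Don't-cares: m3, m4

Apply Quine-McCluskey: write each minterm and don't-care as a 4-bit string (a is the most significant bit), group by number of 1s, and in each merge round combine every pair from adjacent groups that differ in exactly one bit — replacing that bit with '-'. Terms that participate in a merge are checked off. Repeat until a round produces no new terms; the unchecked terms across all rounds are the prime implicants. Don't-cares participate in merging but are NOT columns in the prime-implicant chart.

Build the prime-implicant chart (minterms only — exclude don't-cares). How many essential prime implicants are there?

Round 0: 0000✓ 0011✓ 0100✓ 0101✓ 0111✓ 1000✓ 1010✓ 1011✓ 1100✓ 1101✓ 1110✓ 1111✓
Round 1: -000✓ -011✓ -100✓ -101✓ -111✓ 0-00✓ 0-11✓ 01-1✓ 010-✓ 1-00✓ 1-10✓ 1-11✓ 10-0✓ 101-✓ 11-0✓ 11-1✓ 110-✓ 111-✓
Round 2: --00 --11 -1-1 -10- 1--0 1-1- 11--
PIs = {--00, --11, -1-1, -10-, 1--0, 1-1-, 11--}
Coverage chart:
  m0: --00 ←essential
  m5: -1-1,-10-
  m7: --11,-1-1
  m8: --00,1--0
  m10: 1--0,1-1-
  m11: --11,1-1-
  m12: --00,-10-,1--0,11--
  m13: -1-1,-10-,11--
  m14: 1--0,1-1-,11--
  m15: --11,-1-1,1-1-,11--
Essential: --00

1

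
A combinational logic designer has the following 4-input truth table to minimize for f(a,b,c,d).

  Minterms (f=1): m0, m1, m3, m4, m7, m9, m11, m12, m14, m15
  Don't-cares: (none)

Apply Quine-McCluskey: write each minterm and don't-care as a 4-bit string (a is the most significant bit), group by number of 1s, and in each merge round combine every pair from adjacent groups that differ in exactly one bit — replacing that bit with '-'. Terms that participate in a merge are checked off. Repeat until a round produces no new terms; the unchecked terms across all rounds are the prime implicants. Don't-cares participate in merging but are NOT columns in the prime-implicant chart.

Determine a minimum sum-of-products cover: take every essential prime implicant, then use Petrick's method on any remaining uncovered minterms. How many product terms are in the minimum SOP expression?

4

size-2^0 implicants → 0000(✓)  0001(✓)  0011(✓)  0100(✓)  0111(✓)  1001(✓)  1011(✓)  1100(✓)  1110(✓)  1111(✓)
size-2^1 implicants → -001(✓)  -011(✓)  -100  -111(✓)  0-00  0-11(✓)  00-1(✓)  000-  1-11(✓)  10-1(✓)  11-0  111-
size-2^2 implicants → --11  -0-1
Unchecked terms (primes): --11, -0-1, -100, 0-00, 000-, 11-0, 111-
Minterm coverage:
  m0 ⊆ 0-00,000-
  m1 ⊆ -0-1,000-
  m3 ⊆ --11,-0-1
  m4 ⊆ -100,0-00
  m7 ⊆ --11 [E]
  m9 ⊆ -0-1 [E]
  m11 ⊆ --11,-0-1
  m12 ⊆ -100,11-0
  m14 ⊆ 11-0,111-
  m15 ⊆ --11,111-
E = {--11, -0-1}
Petrick residual → 0-00, 11-0
Cover = cd + b'd + a'c'd' + abd'  |cover|=4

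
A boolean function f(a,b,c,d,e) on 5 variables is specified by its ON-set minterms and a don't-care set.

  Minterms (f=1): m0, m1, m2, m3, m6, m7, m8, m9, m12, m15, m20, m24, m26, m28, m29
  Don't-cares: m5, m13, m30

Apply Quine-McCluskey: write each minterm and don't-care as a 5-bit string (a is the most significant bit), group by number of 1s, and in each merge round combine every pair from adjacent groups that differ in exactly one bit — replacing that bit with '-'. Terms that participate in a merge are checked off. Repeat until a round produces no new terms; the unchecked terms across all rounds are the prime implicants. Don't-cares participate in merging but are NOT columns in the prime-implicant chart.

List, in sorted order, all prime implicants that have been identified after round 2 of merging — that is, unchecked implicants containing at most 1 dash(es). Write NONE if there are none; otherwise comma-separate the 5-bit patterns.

1-100

Round 0: 00000✓ 00001✓ 00010✓ 00011✓ 00101✓ 00110✓ 00111✓ 01000✓ 01001✓ 01100✓ 01101✓ 01111✓ 10100✓ 11000✓ 11010✓ 11100✓ 11101✓ 11110✓
Round 1: -1000✓ -1100✓ -1101✓ 0-000✓ 0-001✓ 0-101✓ 0-111✓ 00-01✓ 00-10✓ 00-11✓ 000-0✓ 000-1✓ 0000-✓ 0001-✓ 001-1✓ 0011-✓ 01-00✓ 01-01✓ 0100-✓ 011-1✓ 0110-✓ 1-100 11-00✓ 11-10✓ 110-0✓ 111-0✓ 1110-✓
Round 2: -1-00 -110- 0--01 0-00- 0-1-1 00--1 00-1- 000-- 01-0- 11--0
PIs = {-1-00, -110-, 0--01, 0-00-, 0-1-1, 00--1, 00-1-, 000--, 01-0-, 1-100, 11--0}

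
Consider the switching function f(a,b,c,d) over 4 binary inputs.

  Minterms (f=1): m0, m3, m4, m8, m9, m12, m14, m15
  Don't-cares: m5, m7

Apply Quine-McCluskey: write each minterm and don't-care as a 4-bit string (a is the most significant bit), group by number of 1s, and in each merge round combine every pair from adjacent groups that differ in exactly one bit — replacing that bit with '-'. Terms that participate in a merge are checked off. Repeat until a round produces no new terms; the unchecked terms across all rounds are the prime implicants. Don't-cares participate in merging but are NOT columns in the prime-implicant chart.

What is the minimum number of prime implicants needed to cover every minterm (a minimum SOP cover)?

4

[col 0] 0000*, 0011*, 0100*, 0101*, 0111*, 1000*, 1001*, 1100*, 1110*, 1111*
[col 1] -000*, -100*, -111, 0-00*, 0-11, 01-1, 010-, 1-00*, 100-, 11-0, 111-
[col 2] --00
Prime implicants: --00, -111, 0-11, 01-1, 010-, 100-, 11-0, 111-
PI chart (minterm → PIs covering it):
  0 | --00  (sole → essential)
  3 | 0-11  (sole → essential)
  4 | --00,010-
  8 | --00,100-
  9 | 100-  (sole → essential)
  12 | --00,11-0
  14 | 11-0,111-
  15 | -111,111-
Essential prime implicants: --00, 0-11, 100-
Petrick residual → 111-
Minimum SOP uses 4 PIs: c'd' + a'cd + ab'c' + abc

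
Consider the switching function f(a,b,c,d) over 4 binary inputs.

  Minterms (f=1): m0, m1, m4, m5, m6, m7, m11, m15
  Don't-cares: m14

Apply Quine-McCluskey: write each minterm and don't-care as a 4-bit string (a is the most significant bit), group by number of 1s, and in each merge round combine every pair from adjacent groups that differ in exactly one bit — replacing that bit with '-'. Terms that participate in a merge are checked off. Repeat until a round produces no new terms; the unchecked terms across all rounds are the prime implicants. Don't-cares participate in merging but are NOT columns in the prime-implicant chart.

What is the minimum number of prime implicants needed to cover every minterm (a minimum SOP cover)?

3

[col 0] 0000*, 0001*, 0100*, 0101*, 0110*, 0111*, 1011*, 1110*, 1111*
[col 1] -110*, -111*, 0-00*, 0-01*, 000-*, 01-0*, 01-1*, 010-*, 011-*, 1-11, 111-*
[col 2] -11-, 0-0-, 01--
Prime implicants: -11-, 0-0-, 01--, 1-11
PI chart (minterm → PIs covering it):
  0 | 0-0-  (sole → essential)
  1 | 0-0-  (sole → essential)
  4 | 0-0-,01--
  5 | 0-0-,01--
  6 | -11-,01--
  7 | -11-,01--
  11 | 1-11  (sole → essential)
  15 | -11-,1-11
Essential prime implicants: 0-0-, 1-11
Petrick residual → -11-
Minimum SOP uses 3 PIs: bc + a'c' + acd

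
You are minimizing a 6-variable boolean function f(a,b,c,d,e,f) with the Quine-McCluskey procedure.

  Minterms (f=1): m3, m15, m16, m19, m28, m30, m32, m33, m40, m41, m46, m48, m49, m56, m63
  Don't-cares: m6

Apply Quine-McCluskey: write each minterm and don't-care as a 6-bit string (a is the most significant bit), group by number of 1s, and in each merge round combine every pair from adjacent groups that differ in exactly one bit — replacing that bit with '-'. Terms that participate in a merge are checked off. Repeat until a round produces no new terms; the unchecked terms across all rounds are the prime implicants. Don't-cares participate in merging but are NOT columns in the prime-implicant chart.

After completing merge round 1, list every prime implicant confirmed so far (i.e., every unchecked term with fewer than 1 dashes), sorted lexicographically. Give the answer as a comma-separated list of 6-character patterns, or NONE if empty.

000110, 001111, 101110, 111111

size-2^0 implicants → 000011(✓)  000110  001111  010000(✓)  010011(✓)  011100(✓)  011110(✓)  100000(✓)  100001(✓)  101000(✓)  101001(✓)  101110  110000(✓)  110001(✓)  111000(✓)  111111
size-2^1 implicants → -10000  0-0011  0111-0  1-0000(✓)  1-0001(✓)  1-1000(✓)  10-000(✓)  10-001(✓)  10000-(✓)  10100-(✓)  11-000(✓)  11000-(✓)
size-2^2 implicants → 1--000  1-000-  10-00-
Unchecked terms (primes): -10000, 0-0011, 000110, 001111, 0111-0, 1--000, 1-000-, 10-00-, 101110, 111111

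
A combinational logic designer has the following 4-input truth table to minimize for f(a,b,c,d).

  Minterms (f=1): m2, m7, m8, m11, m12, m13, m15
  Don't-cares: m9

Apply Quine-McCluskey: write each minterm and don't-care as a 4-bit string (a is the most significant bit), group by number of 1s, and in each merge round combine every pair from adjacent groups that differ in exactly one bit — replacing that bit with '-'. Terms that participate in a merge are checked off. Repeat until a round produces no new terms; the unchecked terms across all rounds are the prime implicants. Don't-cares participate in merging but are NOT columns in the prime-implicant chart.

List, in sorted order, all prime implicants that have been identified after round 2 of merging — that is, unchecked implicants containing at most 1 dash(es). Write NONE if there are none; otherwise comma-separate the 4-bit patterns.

[col 0] 0010, 0111*, 1000*, 1001*, 1011*, 1100*, 1101*, 1111*
[col 1] -111, 1-00*, 1-01*, 1-11*, 10-1*, 100-*, 11-1*, 110-*
[col 2] 1--1, 1-0-
Prime implicants: -111, 0010, 1--1, 1-0-

-111, 0010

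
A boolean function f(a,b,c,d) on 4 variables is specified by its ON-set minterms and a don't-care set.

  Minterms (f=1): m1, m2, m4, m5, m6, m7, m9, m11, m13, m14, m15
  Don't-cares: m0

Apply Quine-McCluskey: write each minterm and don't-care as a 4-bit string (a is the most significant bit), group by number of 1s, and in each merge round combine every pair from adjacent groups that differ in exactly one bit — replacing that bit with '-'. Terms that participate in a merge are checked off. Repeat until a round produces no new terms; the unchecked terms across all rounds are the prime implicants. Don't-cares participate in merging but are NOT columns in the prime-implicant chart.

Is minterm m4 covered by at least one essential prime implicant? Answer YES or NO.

YES

[col 0] 0000*, 0001*, 0010*, 0100*, 0101*, 0110*, 0111*, 1001*, 1011*, 1101*, 1110*, 1111*
[col 1] -001*, -101*, -110*, -111*, 0-00*, 0-01*, 0-10*, 00-0*, 000-*, 01-0*, 01-1*, 010-*, 011-*, 1-01*, 1-11*, 10-1*, 11-1*, 111-*
[col 2] --01, -1-1, -11-, 0--0, 0-0-, 01--, 1--1
Prime implicants: --01, -1-1, -11-, 0--0, 0-0-, 01--, 1--1
PI chart (minterm → PIs covering it):
  1 | --01,0-0-
  2 | 0--0  (sole → essential)
  4 | 0--0,0-0-,01--
  5 | --01,-1-1,0-0-,01--
  6 | -11-,0--0,01--
  7 | -1-1,-11-,01--
  9 | --01,1--1
  11 | 1--1  (sole → essential)
  13 | --01,-1-1,1--1
  14 | -11-  (sole → essential)
  15 | -1-1,-11-,1--1
Essential prime implicants: -11-, 0--0, 1--1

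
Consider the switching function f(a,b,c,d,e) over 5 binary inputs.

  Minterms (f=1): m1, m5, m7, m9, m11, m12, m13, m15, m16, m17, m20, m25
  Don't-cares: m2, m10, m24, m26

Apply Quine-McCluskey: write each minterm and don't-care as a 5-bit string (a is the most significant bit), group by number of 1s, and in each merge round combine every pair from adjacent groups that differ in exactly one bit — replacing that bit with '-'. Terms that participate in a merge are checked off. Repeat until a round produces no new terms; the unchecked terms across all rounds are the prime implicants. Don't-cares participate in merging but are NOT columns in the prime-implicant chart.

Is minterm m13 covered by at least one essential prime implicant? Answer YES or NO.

YES

Round 0: 00001✓ 00010✓ 00101✓ 00111✓ 01001✓ 01010✓ 01011✓ 01100✓ 01101✓ 01111✓ 10000✓ 10001✓ 10100✓ 11000✓ 11001✓ 11010✓
Round 1: -0001✓ -1001✓ -1010 0-001✓ 0-010 0-101✓ 0-111✓ 00-01✓ 001-1✓ 01-01✓ 01-11✓ 010-1✓ 0101- 011-1✓ 0110- 1-000✓ 1-001✓ 10-00 1000-✓ 110-0 1100-✓
Round 2: --001 0--01 0-1-1 01--1 1-00-
PIs = {--001, -1010, 0--01, 0-010, 0-1-1, 01--1, 0101-, 0110-, 1-00-, 10-00, 110-0}
Coverage chart:
  m1: --001,0--01
  m5: 0--01,0-1-1
  m7: 0-1-1 ←essential
  m9: --001,0--01,01--1
  m11: 01--1,0101-
  m12: 0110- ←essential
  m13: 0--01,0-1-1,01--1,0110-
  m15: 0-1-1,01--1
  m16: 1-00-,10-00
  m17: --001,1-00-
  m20: 10-00 ←essential
  m25: --001,1-00-
Essential: 0-1-1, 0110-, 10-00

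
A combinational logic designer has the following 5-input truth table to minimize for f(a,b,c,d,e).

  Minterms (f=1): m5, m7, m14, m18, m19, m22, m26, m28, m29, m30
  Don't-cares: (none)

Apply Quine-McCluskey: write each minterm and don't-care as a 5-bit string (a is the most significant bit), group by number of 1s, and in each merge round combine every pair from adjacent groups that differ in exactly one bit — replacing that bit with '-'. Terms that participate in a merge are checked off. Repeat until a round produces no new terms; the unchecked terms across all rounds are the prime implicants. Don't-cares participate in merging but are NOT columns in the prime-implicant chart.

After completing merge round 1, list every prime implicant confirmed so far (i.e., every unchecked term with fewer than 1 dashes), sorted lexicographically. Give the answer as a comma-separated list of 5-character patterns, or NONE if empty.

size-2^0 implicants → 00101(✓)  00111(✓)  01110(✓)  10010(✓)  10011(✓)  10110(✓)  11010(✓)  11100(✓)  11101(✓)  11110(✓)
size-2^1 implicants → -1110  001-1  1-010(✓)  1-110(✓)  10-10(✓)  1001-  11-10(✓)  111-0  1110-
size-2^2 implicants → 1--10
Unchecked terms (primes): -1110, 001-1, 1--10, 1001-, 111-0, 1110-

NONE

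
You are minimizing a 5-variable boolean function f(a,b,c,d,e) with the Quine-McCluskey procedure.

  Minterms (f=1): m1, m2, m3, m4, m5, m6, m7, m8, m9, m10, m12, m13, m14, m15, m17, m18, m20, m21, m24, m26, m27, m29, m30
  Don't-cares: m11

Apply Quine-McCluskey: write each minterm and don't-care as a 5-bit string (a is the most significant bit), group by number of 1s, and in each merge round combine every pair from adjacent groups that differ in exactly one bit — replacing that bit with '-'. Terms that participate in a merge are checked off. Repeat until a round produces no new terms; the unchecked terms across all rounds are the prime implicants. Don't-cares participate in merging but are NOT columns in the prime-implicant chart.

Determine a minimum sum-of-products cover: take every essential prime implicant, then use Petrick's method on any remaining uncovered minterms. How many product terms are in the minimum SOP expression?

Round 0: 00001✓ 00010✓ 00011✓ 00100✓ 00101✓ 00110✓ 00111✓ 01000✓ 01001✓ 01010✓ 01011✓ 01100✓ 01101✓ 01110✓ 01111✓ 10001✓ 10010✓ 10100✓ 10101✓ 11000✓ 11010✓ 11011✓ 11101✓ 11110✓
Round 1: -0001✓ -0010✓ -0100✓ -0101✓ -1000✓ -1010✓ -1011✓ -1101✓ -1110✓ 0-001✓ 0-010✓ 0-011✓ 0-100✓ 0-101✓ 0-110✓ 0-111✓ 00-01✓ 00-10✓ 00-11✓ 000-1✓ 0001-✓ 001-0✓ 001-1✓ 0010-✓ 0011-✓ 01-00✓ 01-01✓ 01-10✓ 01-11✓ 010-0✓ 010-1✓ 0100-✓ 0101-✓ 011-0✓ 011-1✓ 0110-✓ 0111-✓ 1-010✓ 1-101✓ 10-01✓ 1010-✓ 11-10✓ 110-0✓ 1101-✓
Round 2: --010 --101 -0-01 -010- -1-10 -10-0 -101- 0--01✓ 0--10✓ 0--11✓ 0-0-1✓ 0-01-✓ 0-1-0✓ 0-1-1✓ 0-10-✓ 0-11-✓ 00--1✓ 00-1-✓ 001--✓ 01--0✓ 01--1✓ 01-0-✓ 01-1-✓ 010--✓ 011--✓
Round 3: 0---1 0--1- 0-1-- 01---
PIs = {--010, --101, -0-01, -010-, -1-10, -10-0, -101-, 0---1, 0--1-, 0-1--, 01---}
Coverage chart:
  m1: -0-01,0---1
  m2: --010,0--1-
  m3: 0---1,0--1-
  m4: -010-,0-1--
  m5: --101,-0-01,-010-,0---1,0-1--
  m6: 0--1-,0-1--
  m7: 0---1,0--1-,0-1--
  m8: -10-0,01---
  m9: 0---1,01---
  m10: --010,-1-10,-10-0,-101-,0--1-,01---
  m12: 0-1--,01---
  m13: --101,0---1,0-1--,01---
  m14: -1-10,0--1-,0-1--,01---
  m15: 0---1,0--1-,0-1--,01---
  m17: -0-01 ←essential
  m18: --010 ←essential
  m20: -010- ←essential
  m21: --101,-0-01,-010-
  m24: -10-0 ←essential
  m26: --010,-1-10,-10-0,-101-
  m27: -101- ←essential
  m29: --101 ←essential
  m30: -1-10 ←essential
Essential: --010, --101, -0-01, -010-, -1-10, -10-0, -101-
Petrick residual → 0---1, 0-1--
Min cover (9 terms): c'de' + cd'e + b'd'e + b'cd' + bde' + bc'e' + bc'd + a'e + a'c

9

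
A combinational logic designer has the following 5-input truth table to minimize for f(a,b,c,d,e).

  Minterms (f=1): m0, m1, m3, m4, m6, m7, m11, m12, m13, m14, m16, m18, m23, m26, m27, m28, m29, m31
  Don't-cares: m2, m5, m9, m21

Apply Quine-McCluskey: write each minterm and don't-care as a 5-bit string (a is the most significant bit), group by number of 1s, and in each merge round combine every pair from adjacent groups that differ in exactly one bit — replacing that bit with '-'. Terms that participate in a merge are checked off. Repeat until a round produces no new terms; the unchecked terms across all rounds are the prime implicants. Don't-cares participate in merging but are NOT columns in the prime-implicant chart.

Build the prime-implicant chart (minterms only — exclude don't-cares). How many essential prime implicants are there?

3

[col 0] 00000*, 00001*, 00010*, 00011*, 00100*, 00101*, 00110*, 00111*, 01001*, 01011*, 01100*, 01101*, 01110*, 10000*, 10010*, 10101*, 10111*, 11010*, 11011*, 11100*, 11101*, 11111*
[col 1] -0000*, -0010*, -0101*, -0111*, -1011, -1100*, -1101*, 0-001*, 0-011*, 0-100*, 0-101*, 0-110*, 00-00*, 00-01*, 00-10*, 00-11*, 000-0*, 000-1*, 0000-*, 0001-*, 001-0*, 001-1*, 0010-*, 0011-*, 01-01*, 010-1*, 011-0*, 0110-*, 1-010, 1-101*, 1-111*, 100-0*, 101-1*, 11-11, 1101-, 111-1*, 1110-*
[col 2] --101, -00-0, -01-1, -110-, 0--01, 0-0-1, 0-1-0, 0-10-, 00--0*, 00--1*, 00-0-*, 00-1-*, 000--*, 001--*, 1-1-1
[col 3] 00---
Prime implicants: --101, -00-0, -01-1, -1011, -110-, 0--01, 0-0-1, 0-1-0, 0-10-, 00---, 1-010, 1-1-1, 11-11, 1101-
PI chart (minterm → PIs covering it):
  0 | -00-0,00---
  1 | 0--01,0-0-1,00---
  3 | 0-0-1,00---
  4 | 0-1-0,0-10-,00---
  6 | 0-1-0,00---
  7 | -01-1,00---
  11 | -1011,0-0-1
  12 | -110-,0-1-0,0-10-
  13 | --101,-110-,0--01,0-10-
  14 | 0-1-0  (sole → essential)
  16 | -00-0  (sole → essential)
  18 | -00-0,1-010
  23 | -01-1,1-1-1
  26 | 1-010,1101-
  27 | -1011,11-11,1101-
  28 | -110-  (sole → essential)
  29 | --101,-110-,1-1-1
  31 | 1-1-1,11-11
Essential prime implicants: -00-0, -110-, 0-1-0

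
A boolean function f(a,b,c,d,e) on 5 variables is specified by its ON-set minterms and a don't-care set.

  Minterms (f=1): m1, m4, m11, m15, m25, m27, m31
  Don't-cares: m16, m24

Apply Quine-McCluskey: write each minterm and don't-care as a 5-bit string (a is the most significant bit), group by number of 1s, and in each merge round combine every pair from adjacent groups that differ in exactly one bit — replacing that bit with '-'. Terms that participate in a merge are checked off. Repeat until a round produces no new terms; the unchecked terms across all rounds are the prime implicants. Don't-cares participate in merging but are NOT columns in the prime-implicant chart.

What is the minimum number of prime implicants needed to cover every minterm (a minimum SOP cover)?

4

size-2^0 implicants → 00001  00100  01011(✓)  01111(✓)  10000(✓)  11000(✓)  11001(✓)  11011(✓)  11111(✓)
size-2^1 implicants → -1011(✓)  -1111(✓)  01-11(✓)  1-000  11-11(✓)  110-1  1100-
size-2^2 implicants → -1-11
Unchecked terms (primes): -1-11, 00001, 00100, 1-000, 110-1, 1100-
Minterm coverage:
  m1 ⊆ 00001 [E]
  m4 ⊆ 00100 [E]
  m11 ⊆ -1-11 [E]
  m15 ⊆ -1-11 [E]
  m25 ⊆ 110-1,1100-
  m27 ⊆ -1-11,110-1
  m31 ⊆ -1-11 [E]
E = {-1-11, 00001, 00100}
Petrick residual → 110-1
Cover = bde + a'b'c'd'e + a'b'cd'e' + abc'e  |cover|=4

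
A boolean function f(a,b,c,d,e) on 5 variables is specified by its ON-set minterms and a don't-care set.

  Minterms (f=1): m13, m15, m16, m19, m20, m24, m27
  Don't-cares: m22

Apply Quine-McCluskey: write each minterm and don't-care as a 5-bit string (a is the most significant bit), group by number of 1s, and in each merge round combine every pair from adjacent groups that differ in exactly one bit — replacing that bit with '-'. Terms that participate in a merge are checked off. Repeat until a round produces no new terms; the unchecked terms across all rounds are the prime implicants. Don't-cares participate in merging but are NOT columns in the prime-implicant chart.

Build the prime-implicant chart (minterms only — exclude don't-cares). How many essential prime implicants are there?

3

[col 0] 01101*, 01111*, 10000*, 10011*, 10100*, 10110*, 11000*, 11011*
[col 1] 011-1, 1-000, 1-011, 10-00, 101-0
Prime implicants: 011-1, 1-000, 1-011, 10-00, 101-0
PI chart (minterm → PIs covering it):
  13 | 011-1  (sole → essential)
  15 | 011-1  (sole → essential)
  16 | 1-000,10-00
  19 | 1-011  (sole → essential)
  20 | 10-00,101-0
  24 | 1-000  (sole → essential)
  27 | 1-011  (sole → essential)
Essential prime implicants: 011-1, 1-000, 1-011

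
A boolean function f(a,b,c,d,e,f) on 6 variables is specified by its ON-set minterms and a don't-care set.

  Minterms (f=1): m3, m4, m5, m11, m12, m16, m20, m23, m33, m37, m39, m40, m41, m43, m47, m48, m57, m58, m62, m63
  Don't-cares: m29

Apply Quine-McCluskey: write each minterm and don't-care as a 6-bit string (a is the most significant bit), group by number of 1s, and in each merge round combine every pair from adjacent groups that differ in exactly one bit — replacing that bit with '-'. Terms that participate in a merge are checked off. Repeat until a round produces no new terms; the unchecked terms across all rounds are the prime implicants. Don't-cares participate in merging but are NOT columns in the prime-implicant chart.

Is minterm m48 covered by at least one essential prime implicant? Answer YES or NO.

size-2^0 implicants → 000011(✓)  000100(✓)  000101(✓)  001011(✓)  001100(✓)  010000(✓)  010100(✓)  010111  011101  100001(✓)  100101(✓)  100111(✓)  101000(✓)  101001(✓)  101011(✓)  101111(✓)  110000(✓)  111001(✓)  111010(✓)  111110(✓)  111111(✓)
size-2^1 implicants → -00101  -01011  -10000  0-0100  00-011  00-100  00010-  010-00  1-1001  1-1111  10-001  10-111  100-01  1001-1  101-11  1010-1  10100-  111-10  11111-
Unchecked terms (primes): -00101, -01011, -10000, 0-0100, 00-011, 00-100, 00010-, 010-00, 010111, 011101, 1-1001, 1-1111, 10-001, 10-111, 100-01, 1001-1, 101-11, 1010-1, 10100-, 111-10, 11111-
Minterm coverage:
  m3 ⊆ 00-011 [E]
  m4 ⊆ 0-0100,00-100,00010-
  m5 ⊆ -00101,00010-
  m11 ⊆ -01011,00-011
  m12 ⊆ 00-100 [E]
  m16 ⊆ -10000,010-00
  m20 ⊆ 0-0100,010-00
  m23 ⊆ 010111 [E]
  m33 ⊆ 10-001,100-01
  m37 ⊆ -00101,100-01,1001-1
  m39 ⊆ 10-111,1001-1
  m40 ⊆ 10100- [E]
  m41 ⊆ 1-1001,10-001,1010-1,10100-
  m43 ⊆ -01011,101-11,1010-1
  m47 ⊆ 1-1111,10-111,101-11
  m48 ⊆ -10000 [E]
  m57 ⊆ 1-1001 [E]
  m58 ⊆ 111-10 [E]
  m62 ⊆ 111-10,11111-
  m63 ⊆ 1-1111,11111-
E = {-10000, 00-011, 00-100, 010111, 1-1001, 10100-, 111-10}

YES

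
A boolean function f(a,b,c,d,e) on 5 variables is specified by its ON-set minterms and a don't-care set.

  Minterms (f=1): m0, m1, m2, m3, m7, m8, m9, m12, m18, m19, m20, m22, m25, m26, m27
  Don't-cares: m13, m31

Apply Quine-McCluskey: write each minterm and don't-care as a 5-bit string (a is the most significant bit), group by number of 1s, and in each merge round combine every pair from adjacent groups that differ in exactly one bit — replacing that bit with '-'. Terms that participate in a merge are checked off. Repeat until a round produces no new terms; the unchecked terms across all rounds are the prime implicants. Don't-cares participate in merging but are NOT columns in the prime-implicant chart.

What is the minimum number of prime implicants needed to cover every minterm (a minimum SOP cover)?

Round 0: 00000✓ 00001✓ 00010✓ 00011✓ 00111✓ 01000✓ 01001✓ 01100✓ 01101✓ 10010✓ 10011✓ 10100✓ 10110✓ 11001✓ 11010✓ 11011✓ 11111✓
Round 1: -0010✓ -0011✓ -1001 0-000✓ 0-001✓ 00-11 000-0✓ 000-1✓ 0000-✓ 0001-✓ 01-00✓ 01-01✓ 0100-✓ 0110-✓ 1-010✓ 1-011✓ 10-10 1001-✓ 101-0 11-11 110-1 1101-✓
Round 2: -001- 0-00- 000-- 01-0- 1-01-
PIs = {-001-, -1001, 0-00-, 00-11, 000--, 01-0-, 1-01-, 10-10, 101-0, 11-11, 110-1}
Coverage chart:
  m0: 0-00-,000--
  m1: 0-00-,000--
  m2: -001-,000--
  m3: -001-,00-11,000--
  m7: 00-11 ←essential
  m8: 0-00-,01-0-
  m9: -1001,0-00-,01-0-
  m12: 01-0- ←essential
  m18: -001-,1-01-,10-10
  m19: -001-,1-01-
  m20: 101-0 ←essential
  m22: 10-10,101-0
  m25: -1001,110-1
  m26: 1-01- ←essential
  m27: 1-01-,11-11,110-1
Essential: 00-11, 01-0-, 1-01-, 101-0
Petrick residual → -1001, 000--
Min cover (6 terms): bc'd'e + a'b'de + a'b'c' + a'bd' + ac'd + ab'ce'

6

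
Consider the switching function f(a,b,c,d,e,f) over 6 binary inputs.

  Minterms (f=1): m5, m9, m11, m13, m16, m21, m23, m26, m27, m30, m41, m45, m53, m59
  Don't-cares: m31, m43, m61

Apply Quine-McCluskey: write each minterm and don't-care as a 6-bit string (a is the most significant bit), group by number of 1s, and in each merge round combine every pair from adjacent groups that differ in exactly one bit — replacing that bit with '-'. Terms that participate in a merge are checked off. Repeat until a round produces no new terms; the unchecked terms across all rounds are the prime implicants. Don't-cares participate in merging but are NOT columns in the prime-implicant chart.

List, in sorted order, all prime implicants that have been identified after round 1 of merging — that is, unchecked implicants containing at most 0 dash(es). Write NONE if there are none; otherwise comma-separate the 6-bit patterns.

010000

size-2^0 implicants → 000101(✓)  001001(✓)  001011(✓)  001101(✓)  010000  010101(✓)  010111(✓)  011010(✓)  011011(✓)  011110(✓)  011111(✓)  101001(✓)  101011(✓)  101101(✓)  110101(✓)  111011(✓)  111101(✓)
size-2^1 implicants → -01001(✓)  -01011(✓)  -01101(✓)  -10101  -11011(✓)  0-0101  0-1011(✓)  00-101  001-01(✓)  0010-1(✓)  01-111  0101-1  011-10(✓)  011-11(✓)  01101-(✓)  01111-(✓)  1-1011(✓)  1-1101  101-01(✓)  1010-1(✓)  11-101
size-2^2 implicants → --1011  -01-01  -010-1  011-1-
Unchecked terms (primes): --1011, -01-01, -010-1, -10101, 0-0101, 00-101, 01-111, 010000, 0101-1, 011-1-, 1-1101, 11-101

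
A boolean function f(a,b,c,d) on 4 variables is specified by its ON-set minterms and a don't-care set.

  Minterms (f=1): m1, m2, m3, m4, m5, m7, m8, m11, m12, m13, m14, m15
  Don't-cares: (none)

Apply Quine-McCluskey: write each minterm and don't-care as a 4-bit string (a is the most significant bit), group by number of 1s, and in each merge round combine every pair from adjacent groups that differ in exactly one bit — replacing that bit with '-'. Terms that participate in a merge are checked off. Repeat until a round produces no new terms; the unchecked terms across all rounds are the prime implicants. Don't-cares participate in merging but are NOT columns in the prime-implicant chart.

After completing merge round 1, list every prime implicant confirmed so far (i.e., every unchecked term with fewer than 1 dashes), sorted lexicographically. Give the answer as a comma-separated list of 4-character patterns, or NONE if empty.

NONE

size-2^0 implicants → 0001(✓)  0010(✓)  0011(✓)  0100(✓)  0101(✓)  0111(✓)  1000(✓)  1011(✓)  1100(✓)  1101(✓)  1110(✓)  1111(✓)
size-2^1 implicants → -011(✓)  -100(✓)  -101(✓)  -111(✓)  0-01(✓)  0-11(✓)  00-1(✓)  001-  01-1(✓)  010-(✓)  1-00  1-11(✓)  11-0(✓)  11-1(✓)  110-(✓)  111-(✓)
size-2^2 implicants → --11  -1-1  -10-  0--1  11--
Unchecked terms (primes): --11, -1-1, -10-, 0--1, 001-, 1-00, 11--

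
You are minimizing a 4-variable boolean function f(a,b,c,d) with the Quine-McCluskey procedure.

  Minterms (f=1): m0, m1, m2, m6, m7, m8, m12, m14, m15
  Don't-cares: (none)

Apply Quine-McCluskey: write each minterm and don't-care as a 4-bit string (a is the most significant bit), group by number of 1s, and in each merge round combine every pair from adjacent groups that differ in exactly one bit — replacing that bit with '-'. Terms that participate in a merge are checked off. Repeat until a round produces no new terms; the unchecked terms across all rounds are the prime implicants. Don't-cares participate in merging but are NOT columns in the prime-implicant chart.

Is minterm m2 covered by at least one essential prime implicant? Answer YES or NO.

NO

[col 0] 0000*, 0001*, 0010*, 0110*, 0111*, 1000*, 1100*, 1110*, 1111*
[col 1] -000, -110*, -111*, 0-10, 00-0, 000-, 011-*, 1-00, 11-0, 111-*
[col 2] -11-
Prime implicants: -000, -11-, 0-10, 00-0, 000-, 1-00, 11-0
PI chart (minterm → PIs covering it):
  0 | -000,00-0,000-
  1 | 000-  (sole → essential)
  2 | 0-10,00-0
  6 | -11-,0-10
  7 | -11-  (sole → essential)
  8 | -000,1-00
  12 | 1-00,11-0
  14 | -11-,11-0
  15 | -11-  (sole → essential)
Essential prime implicants: -11-, 000-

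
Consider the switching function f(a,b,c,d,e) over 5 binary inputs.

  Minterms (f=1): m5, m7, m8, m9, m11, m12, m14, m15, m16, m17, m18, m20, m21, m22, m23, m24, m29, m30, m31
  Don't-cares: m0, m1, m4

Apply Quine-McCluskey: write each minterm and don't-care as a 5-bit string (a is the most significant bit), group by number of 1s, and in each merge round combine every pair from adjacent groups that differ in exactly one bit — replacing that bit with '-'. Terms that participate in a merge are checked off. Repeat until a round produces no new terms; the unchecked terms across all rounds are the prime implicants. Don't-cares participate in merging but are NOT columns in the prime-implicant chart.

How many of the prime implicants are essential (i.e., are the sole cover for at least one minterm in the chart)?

Round 0: 00000✓ 00001✓ 00100✓ 00101✓ 00111✓ 01000✓ 01001✓ 01011✓ 01100✓ 01110✓ 01111✓ 10000✓ 10001✓ 10010✓ 10100✓ 10101✓ 10110✓ 10111✓ 11000✓ 11101✓ 11110✓ 11111✓
Round 1: -0000✓ -0001✓ -0100✓ -0101✓ -0111✓ -1000✓ -1110✓ -1111✓ 0-000✓ 0-001✓ 0-100✓ 0-111✓ 00-00✓ 00-01✓ 0000-✓ 001-1✓ 0010-✓ 01-00✓ 01-11 010-1 0100-✓ 011-0 0111-✓ 1-000✓ 1-101✓ 1-110✓ 1-111✓ 10-00✓ 10-01✓ 10-10✓ 100-0✓ 1000-✓ 101-0✓ 101-1✓ 1010-✓ 1011-✓ 111-1✓ 1111-✓
Round 2: --000 --111 -0-00✓ -0-01✓ -000-✓ -01-1 -010-✓ -111- 0--00 0-00- 00-0-✓ 1-1-1 1-11- 10--0 10-0-✓ 101--
Round 3: -0-0-
PIs = {--000, --111, -0-0-, -01-1, -111-, 0--00, 0-00-, 01-11, 010-1, 011-0, 1-1-1, 1-11-, 10--0, 101--}
Coverage chart:
  m5: -0-0-,-01-1
  m7: --111,-01-1
  m8: --000,0--00,0-00-
  m9: 0-00-,010-1
  m11: 01-11,010-1
  m12: 0--00,011-0
  m14: -111-,011-0
  m15: --111,-111-,01-11
  m16: --000,-0-0-,10--0
  m17: -0-0- ←essential
  m18: 10--0 ←essential
  m20: -0-0-,10--0,101--
  m21: -0-0-,-01-1,1-1-1,101--
  m22: 1-11-,10--0,101--
  m23: --111,-01-1,1-1-1,1-11-,101--
  m24: --000 ←essential
  m29: 1-1-1 ←essential
  m30: -111-,1-11-
  m31: --111,-111-,1-1-1,1-11-
Essential: --000, -0-0-, 1-1-1, 10--0

4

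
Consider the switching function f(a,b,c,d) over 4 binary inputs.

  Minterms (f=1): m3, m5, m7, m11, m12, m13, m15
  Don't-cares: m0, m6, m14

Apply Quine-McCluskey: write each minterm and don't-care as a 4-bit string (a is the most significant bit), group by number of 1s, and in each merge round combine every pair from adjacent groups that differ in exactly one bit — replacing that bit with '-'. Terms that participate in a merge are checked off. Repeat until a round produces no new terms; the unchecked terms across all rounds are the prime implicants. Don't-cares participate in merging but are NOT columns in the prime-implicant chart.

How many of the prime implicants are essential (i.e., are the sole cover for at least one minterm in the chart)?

size-2^0 implicants → 0000  0011(✓)  0101(✓)  0110(✓)  0111(✓)  1011(✓)  1100(✓)  1101(✓)  1110(✓)  1111(✓)
size-2^1 implicants → -011(✓)  -101(✓)  -110(✓)  -111(✓)  0-11(✓)  01-1(✓)  011-(✓)  1-11(✓)  11-0(✓)  11-1(✓)  110-(✓)  111-(✓)
size-2^2 implicants → --11  -1-1  -11-  11--
Unchecked terms (primes): --11, -1-1, -11-, 0000, 11--
Minterm coverage:
  m3 ⊆ --11 [E]
  m5 ⊆ -1-1 [E]
  m7 ⊆ --11,-1-1,-11-
  m11 ⊆ --11 [E]
  m12 ⊆ 11-- [E]
  m13 ⊆ -1-1,11--
  m15 ⊆ --11,-1-1,-11-,11--
E = {--11, -1-1, 11--}

3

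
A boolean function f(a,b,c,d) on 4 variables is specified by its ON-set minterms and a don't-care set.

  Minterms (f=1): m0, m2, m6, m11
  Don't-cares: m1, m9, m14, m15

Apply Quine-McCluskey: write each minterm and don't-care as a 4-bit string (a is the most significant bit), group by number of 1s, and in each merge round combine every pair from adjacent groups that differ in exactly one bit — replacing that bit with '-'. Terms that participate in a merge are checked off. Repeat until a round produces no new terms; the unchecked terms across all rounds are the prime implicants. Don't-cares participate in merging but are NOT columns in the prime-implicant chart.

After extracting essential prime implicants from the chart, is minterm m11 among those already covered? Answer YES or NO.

NO

[col 0] 0000*, 0001*, 0010*, 0110*, 1001*, 1011*, 1110*, 1111*
[col 1] -001, -110, 0-10, 00-0, 000-, 1-11, 10-1, 111-
Prime implicants: -001, -110, 0-10, 00-0, 000-, 1-11, 10-1, 111-
PI chart (minterm → PIs covering it):
  0 | 00-0,000-
  2 | 0-10,00-0
  6 | -110,0-10
  11 | 1-11,10-1
(no essential prime implicants)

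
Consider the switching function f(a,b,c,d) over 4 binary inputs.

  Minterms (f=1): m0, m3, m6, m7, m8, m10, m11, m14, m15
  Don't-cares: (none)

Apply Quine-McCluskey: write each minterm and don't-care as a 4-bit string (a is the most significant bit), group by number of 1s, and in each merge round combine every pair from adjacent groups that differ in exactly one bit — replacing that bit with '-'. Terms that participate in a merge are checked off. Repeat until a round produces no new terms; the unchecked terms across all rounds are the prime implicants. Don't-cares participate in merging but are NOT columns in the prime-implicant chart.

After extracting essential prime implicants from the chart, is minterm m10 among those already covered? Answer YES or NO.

Round 0: 0000✓ 0011✓ 0110✓ 0111✓ 1000✓ 1010✓ 1011✓ 1110✓ 1111✓
Round 1: -000 -011✓ -110✓ -111✓ 0-11✓ 011-✓ 1-10✓ 1-11✓ 10-0 101-✓ 111-✓
Round 2: --11 -11- 1-1-
PIs = {--11, -000, -11-, 1-1-, 10-0}
Coverage chart:
  m0: -000 ←essential
  m3: --11 ←essential
  m6: -11- ←essential
  m7: --11,-11-
  m8: -000,10-0
  m10: 1-1-,10-0
  m11: --11,1-1-
  m14: -11-,1-1-
  m15: --11,-11-,1-1-
Essential: --11, -000, -11-

NO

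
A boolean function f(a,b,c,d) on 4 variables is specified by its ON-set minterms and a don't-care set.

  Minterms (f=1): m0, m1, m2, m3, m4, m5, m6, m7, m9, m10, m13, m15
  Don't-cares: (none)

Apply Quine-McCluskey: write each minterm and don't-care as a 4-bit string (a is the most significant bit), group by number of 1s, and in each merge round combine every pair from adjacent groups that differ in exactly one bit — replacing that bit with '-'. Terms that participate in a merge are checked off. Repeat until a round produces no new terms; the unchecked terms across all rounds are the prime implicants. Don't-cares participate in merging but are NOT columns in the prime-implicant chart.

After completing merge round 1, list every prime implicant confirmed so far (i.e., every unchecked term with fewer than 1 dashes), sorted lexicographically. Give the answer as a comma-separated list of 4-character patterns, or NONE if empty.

NONE

[col 0] 0000*, 0001*, 0010*, 0011*, 0100*, 0101*, 0110*, 0111*, 1001*, 1010*, 1101*, 1111*
[col 1] -001*, -010, -101*, -111*, 0-00*, 0-01*, 0-10*, 0-11*, 00-0*, 00-1*, 000-*, 001-*, 01-0*, 01-1*, 010-*, 011-*, 1-01*, 11-1*
[col 2] --01, -1-1, 0--0*, 0--1*, 0-0-*, 0-1-*, 00--*, 01--*
[col 3] 0---
Prime implicants: --01, -010, -1-1, 0---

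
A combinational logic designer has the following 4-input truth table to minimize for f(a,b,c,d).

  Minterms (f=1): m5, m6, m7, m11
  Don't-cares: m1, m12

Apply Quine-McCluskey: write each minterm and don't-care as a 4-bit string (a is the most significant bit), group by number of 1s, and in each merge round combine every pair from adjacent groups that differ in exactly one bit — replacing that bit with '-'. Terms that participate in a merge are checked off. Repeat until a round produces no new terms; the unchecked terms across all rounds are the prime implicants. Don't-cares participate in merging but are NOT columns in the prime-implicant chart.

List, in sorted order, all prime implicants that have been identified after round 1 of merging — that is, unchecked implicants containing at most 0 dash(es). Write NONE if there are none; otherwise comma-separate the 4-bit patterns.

1011, 1100

Round 0: 0001✓ 0101✓ 0110✓ 0111✓ 1011 1100
Round 1: 0-01 01-1 011-
PIs = {0-01, 01-1, 011-, 1011, 1100}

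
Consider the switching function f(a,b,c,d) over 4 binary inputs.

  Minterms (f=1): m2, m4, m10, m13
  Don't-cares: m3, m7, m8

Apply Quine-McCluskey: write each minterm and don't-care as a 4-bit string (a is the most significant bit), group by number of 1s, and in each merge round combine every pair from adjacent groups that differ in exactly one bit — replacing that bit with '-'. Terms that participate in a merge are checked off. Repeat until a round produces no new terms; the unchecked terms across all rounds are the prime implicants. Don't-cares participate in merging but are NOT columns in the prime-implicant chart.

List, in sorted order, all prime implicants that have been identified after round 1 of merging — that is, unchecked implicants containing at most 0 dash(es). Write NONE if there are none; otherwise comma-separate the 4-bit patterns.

0100, 1101

size-2^0 implicants → 0010(✓)  0011(✓)  0100  0111(✓)  1000(✓)  1010(✓)  1101
size-2^1 implicants → -010  0-11  001-  10-0
Unchecked terms (primes): -010, 0-11, 001-, 0100, 10-0, 1101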